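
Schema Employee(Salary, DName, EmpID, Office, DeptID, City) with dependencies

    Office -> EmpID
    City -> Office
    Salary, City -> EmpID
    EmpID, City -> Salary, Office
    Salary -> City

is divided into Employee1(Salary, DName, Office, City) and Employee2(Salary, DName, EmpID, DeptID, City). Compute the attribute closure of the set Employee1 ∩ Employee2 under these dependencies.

Employee1 ∩ Employee2 = {Salary, DName, City}.
City → Office applies, adding Office
Salary, City → EmpID applies, adding EmpID
Closure: {Salary, DName, EmpID, Office, City}.

Salary, DName, EmpID, Office, City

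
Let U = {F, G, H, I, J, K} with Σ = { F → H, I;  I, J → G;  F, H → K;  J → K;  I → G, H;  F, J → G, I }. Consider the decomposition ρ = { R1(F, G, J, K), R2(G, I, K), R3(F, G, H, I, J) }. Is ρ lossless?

Yes

Chase test. Columns are F, G, H, I, J, K; row i has aⱼ where attribute j ∈ Ri, else bᵢⱼ.
Initial tableau (one row per fragment):
  row 1: a1 a2 b13 b14 a5 a6
  row 2: b21 a2 b23 a4 b25 a6
  row 3: a1 a2 a3 a4 a5 b36
Rows 1 and 3 agree on F; apply F→H, I and equate their H, I entries.
Rows 1 and 3 agree on F, H; apply F, H→K and equate their K entries.
Rows 1 and 2 agree on I; apply I→G, H and equate their G, H entries.
Row 1 is now all distinguished symbols — the join is lossless.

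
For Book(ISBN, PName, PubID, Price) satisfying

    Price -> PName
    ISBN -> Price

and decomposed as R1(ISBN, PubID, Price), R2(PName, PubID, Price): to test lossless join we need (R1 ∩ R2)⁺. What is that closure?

R1 ∩ R2 = {PubID, Price}.
Price → PName applies, adding PName
Closure: {PName, PubID, Price}.

PName, PubID, Price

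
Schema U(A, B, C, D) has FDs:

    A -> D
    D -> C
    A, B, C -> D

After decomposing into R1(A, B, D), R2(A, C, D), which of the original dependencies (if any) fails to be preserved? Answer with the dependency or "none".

A → D lies within R1.
D → C lies within R2.
A, B, C → D: restricted closure across fragments reaches D.
Every dependency is enforceable on the fragments, so the decomposition is dependency-preserving.

none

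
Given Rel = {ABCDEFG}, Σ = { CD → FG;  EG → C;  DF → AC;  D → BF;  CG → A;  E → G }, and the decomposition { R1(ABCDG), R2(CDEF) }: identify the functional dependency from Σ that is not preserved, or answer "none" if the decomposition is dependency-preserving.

Check E → G: no single fragment contains all of {EG}, and the restricted closure of {E} across the fragments never reaches {G}.
CD → FG is preserved.
EG → C is preserved.
DF → AC is preserved.
D → BF is preserved.
CG → A is preserved.

E → G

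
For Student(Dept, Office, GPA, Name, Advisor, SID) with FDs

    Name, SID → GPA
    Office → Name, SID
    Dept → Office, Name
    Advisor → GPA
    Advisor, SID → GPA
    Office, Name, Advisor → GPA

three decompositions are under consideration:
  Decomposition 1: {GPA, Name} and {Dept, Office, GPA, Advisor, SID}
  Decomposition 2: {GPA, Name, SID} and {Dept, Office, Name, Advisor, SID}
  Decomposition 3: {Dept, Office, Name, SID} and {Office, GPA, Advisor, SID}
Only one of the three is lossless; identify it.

Decomposition 1: common = {GPA}, closure = {GPA} → lossy.
Decomposition 2: common = {Name, SID}, closure = {GPA, Name, SID} → lossless.
Decomposition 3: common = {Office, SID}, closure = {Office, GPA, Name, SID} → lossy.

Decomposition 2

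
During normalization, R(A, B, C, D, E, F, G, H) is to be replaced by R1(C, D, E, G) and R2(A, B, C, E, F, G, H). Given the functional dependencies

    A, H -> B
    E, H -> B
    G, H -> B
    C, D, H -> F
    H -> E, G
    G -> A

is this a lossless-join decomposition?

Common attributes: R1 ∩ R2 = {C, E, G}.
Closure of {C, E, G}: G → A applies, adding A. So (C, E, G)⁺ = {A, C, E, G}.
The closure contains neither all of R1 = {C, D, E, G} nor all of R2 = {A, B, C, E, F, G, H}, so the common attributes are not a superkey of either fragment. The join is lossy.

No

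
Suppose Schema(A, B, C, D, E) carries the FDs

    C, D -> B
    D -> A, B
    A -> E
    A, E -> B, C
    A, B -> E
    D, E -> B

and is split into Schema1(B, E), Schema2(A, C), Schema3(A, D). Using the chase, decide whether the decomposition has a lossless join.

Chase test. Columns are A, B, C, D, E; row i has aⱼ where attribute j ∈ Schemai, else bᵢⱼ.
Initial tableau (one row per fragment):
  row 1: b11 a2 b13 b14 a5
  row 2: a1 b22 a3 b24 b25
  row 3: a1 b32 b33 a4 b35
Rows 2 and 3 agree on A; apply A→E and equate their E entries.
Rows 2 and 3 agree on A, E; apply A, E→B, C and equate their B, C entries.
No row becomes fully distinguished — the join is lossy.

No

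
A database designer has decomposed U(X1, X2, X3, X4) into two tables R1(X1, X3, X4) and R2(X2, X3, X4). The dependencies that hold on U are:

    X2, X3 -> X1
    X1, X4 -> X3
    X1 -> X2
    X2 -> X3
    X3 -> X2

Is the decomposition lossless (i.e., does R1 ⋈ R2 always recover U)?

Common attributes: R1 ∩ R2 = {X3, X4}.
Closure of {X3, X4}: X3 → X2 applies, adding X2; X2, X3 → X1 applies, adding X1. So (X3, X4)⁺ = {X1, X2, X3, X4}.
This closure contains every attribute of R1, so R1 ∩ R2 → R1. The join is lossless.

Yes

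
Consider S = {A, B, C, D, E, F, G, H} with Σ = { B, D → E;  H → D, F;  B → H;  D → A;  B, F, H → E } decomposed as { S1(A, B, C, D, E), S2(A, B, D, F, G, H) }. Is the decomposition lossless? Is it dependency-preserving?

Lossless test: (A, B, D)⁺ = {A, B, D, E, F, H}, which is a superkey of neither fragment — lossy.
Dependency preservation: B, F, H → E is not contained in any single fragment, but the restricted closure of its left-hand side across the fragments still reaches the right-hand side; the remaining FDs each lie inside some fragment. All dependencies are preserved.

lossy but dependency-preserving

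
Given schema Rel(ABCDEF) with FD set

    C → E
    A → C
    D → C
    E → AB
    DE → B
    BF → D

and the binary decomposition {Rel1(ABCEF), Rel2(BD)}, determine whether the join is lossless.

No

Common attributes: Rel1 ∩ Rel2 = {B}.
No dependency enlarges {B}, so (B)⁺ = {B}.
The closure contains neither all of Rel1 = {ABCEF} nor all of Rel2 = {BD}, so the common attributes are not a superkey of either fragment. The join is lossy.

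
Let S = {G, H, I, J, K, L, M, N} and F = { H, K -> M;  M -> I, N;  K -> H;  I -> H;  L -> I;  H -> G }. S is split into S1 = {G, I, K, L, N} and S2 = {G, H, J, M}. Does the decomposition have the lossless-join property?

Common attributes: S1 ∩ S2 = {G}.
No dependency enlarges {G}, so (G)⁺ = {G}.
The closure contains neither all of S1 = {G, I, K, L, N} nor all of S2 = {G, H, J, M}, so the common attributes are not a superkey of either fragment. The join is lossy.

No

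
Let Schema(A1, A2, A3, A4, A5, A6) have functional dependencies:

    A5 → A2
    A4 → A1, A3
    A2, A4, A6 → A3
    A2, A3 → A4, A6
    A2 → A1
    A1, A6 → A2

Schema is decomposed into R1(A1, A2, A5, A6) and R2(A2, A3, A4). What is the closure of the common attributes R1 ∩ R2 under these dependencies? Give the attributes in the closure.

A1, A2

R1 ∩ R2 = {A2}.
A2 → A1 applies, adding A1
Closure: {A1, A2}.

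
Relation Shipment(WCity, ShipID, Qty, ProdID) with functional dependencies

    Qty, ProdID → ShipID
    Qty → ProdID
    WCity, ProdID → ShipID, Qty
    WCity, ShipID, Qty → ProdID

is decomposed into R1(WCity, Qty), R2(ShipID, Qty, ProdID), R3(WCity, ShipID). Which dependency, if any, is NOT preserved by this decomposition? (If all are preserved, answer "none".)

WCity, ProdID → ShipID, Qty

Check WCity, ProdID → ShipID, Qty: no single fragment contains all of {WCity, ShipID, Qty, ProdID}, and the restricted closure of {WCity, ProdID} across the fragments never reaches {ShipID, Qty}.
Qty, ProdID → ShipID is preserved.
Qty → ProdID is preserved.
WCity, ShipID, Qty → ProdID is preserved.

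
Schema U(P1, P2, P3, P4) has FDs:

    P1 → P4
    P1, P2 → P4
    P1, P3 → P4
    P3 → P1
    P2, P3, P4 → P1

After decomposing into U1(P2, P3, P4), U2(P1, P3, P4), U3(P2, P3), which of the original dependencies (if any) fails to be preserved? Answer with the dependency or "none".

none

P1 → P4 lies within U2.
P1, P2 → P4: restricted closure across fragments reaches P4.
P1, P3 → P4 lies within U2.
P3 → P1 lies within U2.
P2, P3, P4 → P1: restricted closure across fragments reaches P1.
Every dependency is enforceable on the fragments, so the decomposition is dependency-preserving.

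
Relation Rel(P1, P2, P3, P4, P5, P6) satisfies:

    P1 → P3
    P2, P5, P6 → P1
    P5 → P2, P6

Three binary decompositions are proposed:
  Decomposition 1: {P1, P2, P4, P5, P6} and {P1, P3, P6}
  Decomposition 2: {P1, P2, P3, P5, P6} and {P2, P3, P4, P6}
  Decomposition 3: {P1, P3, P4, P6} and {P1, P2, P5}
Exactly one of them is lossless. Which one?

Decomposition 1: common = {P1, P6}, closure = {P1, P3, P6} → lossless.
Decomposition 2: common = {P2, P3, P6}, closure = {P2, P3, P6} → lossy.
Decomposition 3: common = {P1}, closure = {P1, P3} → lossy.

Decomposition 1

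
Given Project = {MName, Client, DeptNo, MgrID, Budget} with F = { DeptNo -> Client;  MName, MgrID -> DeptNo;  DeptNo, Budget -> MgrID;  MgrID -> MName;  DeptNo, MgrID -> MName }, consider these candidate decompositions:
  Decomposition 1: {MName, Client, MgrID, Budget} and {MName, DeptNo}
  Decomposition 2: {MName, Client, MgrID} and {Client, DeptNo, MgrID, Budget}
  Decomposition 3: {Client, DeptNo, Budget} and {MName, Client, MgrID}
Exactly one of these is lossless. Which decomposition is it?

Decomposition 2

Decomposition 1: common = {MName}, closure = {MName} → lossy.
Decomposition 2: common = {Client, MgrID}, closure = {MName, Client, DeptNo, MgrID} → lossless.
Decomposition 3: common = {Client}, closure = {Client} → lossy.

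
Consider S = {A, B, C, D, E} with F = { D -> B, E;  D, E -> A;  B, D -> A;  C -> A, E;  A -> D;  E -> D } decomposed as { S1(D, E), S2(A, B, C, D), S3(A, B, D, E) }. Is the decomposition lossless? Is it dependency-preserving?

Lossless test (chase): Rows 1 and 2 agree on D; apply D→B, E and equate their B, E entries. Rows 1 and 2 agree on D, E; apply D, E→A and equate their A entries. Row 2 is now all distinguished symbols — the join is lossless.
Dependency preservation: C → A, E is not contained in any single fragment, but the restricted closure of its left-hand side across the fragments still reaches the right-hand side; the remaining FDs each lie inside some fragment. All dependencies are preserved.

lossless and dependency-preserving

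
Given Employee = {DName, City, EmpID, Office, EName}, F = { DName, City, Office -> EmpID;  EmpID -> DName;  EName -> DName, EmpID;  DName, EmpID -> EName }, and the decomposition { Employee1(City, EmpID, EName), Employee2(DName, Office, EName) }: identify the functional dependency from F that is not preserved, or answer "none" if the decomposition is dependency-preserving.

DName, City, Office -> EmpID

Check DName, City, Office → EmpID: no single fragment contains all of {DName, City, EmpID, Office}, and the restricted closure of {DName, City, Office} across the fragments never reaches {EmpID}.
EmpID → DName is preserved.
EName → DName, EmpID is preserved.
DName, EmpID → EName is preserved.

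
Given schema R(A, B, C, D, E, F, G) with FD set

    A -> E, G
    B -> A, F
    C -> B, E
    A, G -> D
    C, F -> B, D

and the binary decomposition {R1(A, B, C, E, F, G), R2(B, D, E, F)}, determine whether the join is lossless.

Yes

Common attributes: R1 ∩ R2 = {B, E, F}.
Closure of {B, E, F}: B → A, F applies, adding A; A → E, G applies, adding G; A, G → D applies, adding D. So (B, E, F)⁺ = {A, B, D, E, F, G}.
This closure contains every attribute of R2, so R1 ∩ R2 → R2. The join is lossless.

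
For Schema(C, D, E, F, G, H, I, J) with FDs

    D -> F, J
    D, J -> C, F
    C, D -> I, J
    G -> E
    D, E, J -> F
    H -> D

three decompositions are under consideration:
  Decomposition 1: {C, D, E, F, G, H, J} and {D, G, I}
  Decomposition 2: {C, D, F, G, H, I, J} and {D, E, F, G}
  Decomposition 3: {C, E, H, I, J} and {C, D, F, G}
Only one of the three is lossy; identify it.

Decomposition 1: common = {D, G}, closure = {C, D, E, F, G, I, J} → lossless.
Decomposition 2: common = {D, F, G}, closure = {C, D, E, F, G, I, J} → lossless.
Decomposition 3: common = {C}, closure = {C} → lossy.

Decomposition 3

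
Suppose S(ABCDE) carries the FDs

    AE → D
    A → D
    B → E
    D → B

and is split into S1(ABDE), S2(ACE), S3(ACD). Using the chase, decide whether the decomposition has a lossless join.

Chase test. Columns are ABCDE; row i has aⱼ where attribute j ∈ Si, else bᵢⱼ.
Initial tableau (one row per fragment):
  row 1: a1 a2 b13 a4 a5
  row 2: a1 b22 a3 b24 a5
  row 3: a1 b32 a3 a4 b35
Rows 1 and 2 agree on AE; apply AE→D and equate their D entries.
Rows 1 and 2 agree on D; apply D→B and equate their B entries.
Rows 1 and 3 agree on D; apply D→B and equate their B entries.
Rows 1 and 3 agree on B; apply B→E and equate their E entries.
Row 2 is now all distinguished symbols — the join is lossless.

Yes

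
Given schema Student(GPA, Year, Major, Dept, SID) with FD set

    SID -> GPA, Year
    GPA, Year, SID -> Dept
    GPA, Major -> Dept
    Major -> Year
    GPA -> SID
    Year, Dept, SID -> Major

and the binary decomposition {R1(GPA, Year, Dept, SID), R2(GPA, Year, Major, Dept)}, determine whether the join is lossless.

Yes

Common attributes: R1 ∩ R2 = {GPA, Year, Dept}.
Closure of {GPA, Year, Dept}: GPA → SID applies, adding SID; Year, Dept, SID → Major applies, adding Major. So (GPA, Year, Dept)⁺ = {GPA, Year, Major, Dept, SID}.
This closure contains every attribute of R1, so R1 ∩ R2 → R1. The join is lossless.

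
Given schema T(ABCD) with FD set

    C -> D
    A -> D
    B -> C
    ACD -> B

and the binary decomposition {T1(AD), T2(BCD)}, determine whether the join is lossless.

Common attributes: T1 ∩ T2 = {D}.
No dependency enlarges {D}, so (D)⁺ = {D}.
The closure contains neither all of T1 = {AD} nor all of T2 = {BCD}, so the common attributes are not a superkey of either fragment. The join is lossy.

No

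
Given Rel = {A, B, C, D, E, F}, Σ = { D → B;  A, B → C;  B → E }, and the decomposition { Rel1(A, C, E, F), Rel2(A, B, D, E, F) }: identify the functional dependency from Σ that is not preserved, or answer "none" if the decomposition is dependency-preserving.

Check A, B → C: no single fragment contains all of {A, B, C}, and the restricted closure of {A, B} across the fragments never reaches {C}.
D → B is preserved.
B → E is preserved.

A, B → C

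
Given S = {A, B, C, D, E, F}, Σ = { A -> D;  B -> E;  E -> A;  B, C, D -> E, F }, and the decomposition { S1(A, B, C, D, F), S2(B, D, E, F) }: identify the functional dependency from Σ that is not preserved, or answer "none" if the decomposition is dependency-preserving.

Check E → A: no single fragment contains all of {A, E}, and the restricted closure of {E} across the fragments never reaches {A}.
A → D is preserved.
B → E is preserved.
B, C, D → E, F is preserved.

E -> A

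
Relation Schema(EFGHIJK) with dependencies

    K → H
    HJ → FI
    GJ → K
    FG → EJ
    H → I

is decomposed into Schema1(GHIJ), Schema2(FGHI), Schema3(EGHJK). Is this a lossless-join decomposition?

Chase test. Columns are EFGHIJK; row i has aⱼ where attribute j ∈ Schemai, else bᵢⱼ.
Initial tableau (one row per fragment):
  row 1: b11 b12 a3 a4 a5 a6 b17
  row 2: b21 a2 a3 a4 a5 b26 b27
  row 3: a1 b32 a3 a4 b35 a6 a7
Rows 1 and 3 agree on HJ; apply HJ→FI and equate their FI entries.
Rows 1 and 3 agree on GJ; apply GJ→K and equate their K entries.
Rows 1 and 3 agree on FG; apply FG→EJ and equate their EJ entries.
No row becomes fully distinguished — the join is lossy.

No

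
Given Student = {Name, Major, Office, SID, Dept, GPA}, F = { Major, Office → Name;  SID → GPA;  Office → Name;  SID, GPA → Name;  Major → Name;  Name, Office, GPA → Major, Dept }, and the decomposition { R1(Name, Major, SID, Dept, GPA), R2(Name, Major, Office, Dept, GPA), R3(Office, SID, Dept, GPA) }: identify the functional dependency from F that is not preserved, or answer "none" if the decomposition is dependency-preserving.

Major, Office → Name lies within R2.
SID → GPA lies within R1.
Office → Name lies within R2.
SID, GPA → Name lies within R1.
Major → Name lies within R1.
Name, Office, GPA → Major, Dept lies within R2.
Every dependency is enforceable on the fragments, so the decomposition is dependency-preserving.

none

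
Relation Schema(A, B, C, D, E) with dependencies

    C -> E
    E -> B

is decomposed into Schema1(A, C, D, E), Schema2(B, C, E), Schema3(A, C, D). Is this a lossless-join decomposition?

Chase test. Columns are A, B, C, D, E; row i has aⱼ where attribute j ∈ Schemai, else bᵢⱼ.
Initial tableau (one row per fragment):
  row 1: a1 b12 a3 a4 a5
  row 2: b21 a2 a3 b24 a5
  row 3: a1 b32 a3 a4 b35
Rows 1 and 3 agree on C; apply C→E and equate their E entries.
Rows 1 and 2 agree on E; apply E→B and equate their B entries.
Rows 1 and 3 agree on E; apply E→B and equate their B entries.
Row 1 is now all distinguished symbols — the join is lossless.

Yes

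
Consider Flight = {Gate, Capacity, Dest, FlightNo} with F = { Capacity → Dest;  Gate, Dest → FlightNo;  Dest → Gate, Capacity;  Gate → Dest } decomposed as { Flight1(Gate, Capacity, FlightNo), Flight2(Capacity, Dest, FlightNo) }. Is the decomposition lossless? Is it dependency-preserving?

lossless and dependency-preserving

Lossless test: (Capacity, FlightNo)⁺ = {Gate, Capacity, Dest, FlightNo}, which contains all of one fragment — lossless.
Dependency preservation: Gate, Dest → FlightNo; Dest → Gate, Capacity; Gate → Dest are not contained in any single fragment, but the restricted closure of each left-hand side across the fragments still reaches the right-hand side; the remaining FDs each lie inside some fragment. All dependencies are preserved.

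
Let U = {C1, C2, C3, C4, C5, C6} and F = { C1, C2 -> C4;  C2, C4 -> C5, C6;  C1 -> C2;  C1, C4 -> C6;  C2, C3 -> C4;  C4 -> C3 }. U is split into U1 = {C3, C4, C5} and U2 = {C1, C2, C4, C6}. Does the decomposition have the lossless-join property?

No

Common attributes: U1 ∩ U2 = {C4}.
Closure of {C4}: C4 → C3 applies, adding C3. So (C4)⁺ = {C3, C4}.
The closure contains neither all of U1 = {C3, C4, C5} nor all of U2 = {C1, C2, C4, C6}, so the common attributes are not a superkey of either fragment. The join is lossy.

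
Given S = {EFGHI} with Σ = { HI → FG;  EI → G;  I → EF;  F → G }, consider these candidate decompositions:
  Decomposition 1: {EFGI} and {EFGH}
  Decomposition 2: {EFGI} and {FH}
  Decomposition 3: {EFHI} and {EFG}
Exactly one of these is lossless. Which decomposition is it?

Decomposition 1: common = {EFG}, closure = {EFG} → lossy.
Decomposition 2: common = {F}, closure = {FG} → lossy.
Decomposition 3: common = {EF}, closure = {EFG} → lossless.

Decomposition 3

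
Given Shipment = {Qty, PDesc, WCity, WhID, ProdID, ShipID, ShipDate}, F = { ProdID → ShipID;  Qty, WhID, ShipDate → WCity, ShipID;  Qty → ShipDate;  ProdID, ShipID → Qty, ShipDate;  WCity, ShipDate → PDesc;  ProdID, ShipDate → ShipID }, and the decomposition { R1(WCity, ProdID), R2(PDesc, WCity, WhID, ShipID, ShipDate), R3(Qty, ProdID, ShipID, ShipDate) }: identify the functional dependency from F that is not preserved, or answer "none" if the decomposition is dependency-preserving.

Qty, WhID, ShipDate → WCity, ShipID

Check Qty, WhID, ShipDate → WCity, ShipID: no single fragment contains all of {Qty, WCity, WhID, ShipID, ShipDate}, and the restricted closure of {Qty, WhID, ShipDate} across the fragments never reaches {WCity, ShipID}.
ProdID → ShipID is preserved.
Qty → ShipDate is preserved.
ProdID, ShipID → Qty, ShipDate is preserved.
WCity, ShipDate → PDesc is preserved.
ProdID, ShipDate → ShipID is preserved.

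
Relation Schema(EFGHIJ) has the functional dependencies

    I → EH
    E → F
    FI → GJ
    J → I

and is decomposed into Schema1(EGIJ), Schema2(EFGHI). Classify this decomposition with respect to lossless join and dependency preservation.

Lossless test: (EGI)⁺ = {EFGHIJ}, which contains all of one fragment — lossless.
Dependency preservation: FI → GJ is not contained in any single fragment, but the restricted closure of its left-hand side across the fragments still reaches the right-hand side; the remaining FDs each lie inside some fragment. All dependencies are preserved.

lossless and dependency-preserving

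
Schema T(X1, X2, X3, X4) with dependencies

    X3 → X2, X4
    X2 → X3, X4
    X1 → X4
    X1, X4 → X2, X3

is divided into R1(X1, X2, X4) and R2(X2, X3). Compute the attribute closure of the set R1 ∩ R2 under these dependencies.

R1 ∩ R2 = {X2}.
X2 → X3, X4 applies, adding X3, X4
Closure: {X2, X3, X4}.

X2, X3, X4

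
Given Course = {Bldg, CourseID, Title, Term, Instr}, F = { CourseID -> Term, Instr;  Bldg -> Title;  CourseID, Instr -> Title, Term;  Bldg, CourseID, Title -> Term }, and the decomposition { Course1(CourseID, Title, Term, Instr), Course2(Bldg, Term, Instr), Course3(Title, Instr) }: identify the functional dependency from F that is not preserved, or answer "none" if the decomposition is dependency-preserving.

Bldg -> Title

Check Bldg → Title: no single fragment contains all of {Bldg, Title}, and the restricted closure of {Bldg} across the fragments never reaches {Title}.
CourseID → Term, Instr is preserved.
CourseID, Instr → Title, Term is preserved.
Bldg, CourseID, Title → Term is preserved.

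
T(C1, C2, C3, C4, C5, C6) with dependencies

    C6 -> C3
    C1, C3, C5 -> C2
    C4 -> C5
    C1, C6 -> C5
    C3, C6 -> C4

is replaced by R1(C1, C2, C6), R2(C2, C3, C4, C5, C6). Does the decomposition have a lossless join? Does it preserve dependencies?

Lossless test: (C2, C6)⁺ = {C2, C3, C4, C5, C6}, which contains all of one fragment — lossless.
Dependency preservation: the restricted closure of {C1, C3, C5} across the fragments never reaches {C2}, so C1, C3, C5 → C2 cannot be enforced without a join — not preserved.

lossless but not dependency-preserving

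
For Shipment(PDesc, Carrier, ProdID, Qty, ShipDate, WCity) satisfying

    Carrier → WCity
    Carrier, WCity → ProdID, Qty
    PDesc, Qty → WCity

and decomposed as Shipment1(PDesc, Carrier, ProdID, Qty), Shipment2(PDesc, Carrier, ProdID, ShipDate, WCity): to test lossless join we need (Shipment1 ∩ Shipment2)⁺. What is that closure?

Shipment1 ∩ Shipment2 = {PDesc, Carrier, ProdID}.
Carrier → WCity applies, adding WCity
Carrier, WCity → ProdID, Qty applies, adding Qty
Closure: {PDesc, Carrier, ProdID, Qty, WCity}.

PDesc, Carrier, ProdID, Qty, WCity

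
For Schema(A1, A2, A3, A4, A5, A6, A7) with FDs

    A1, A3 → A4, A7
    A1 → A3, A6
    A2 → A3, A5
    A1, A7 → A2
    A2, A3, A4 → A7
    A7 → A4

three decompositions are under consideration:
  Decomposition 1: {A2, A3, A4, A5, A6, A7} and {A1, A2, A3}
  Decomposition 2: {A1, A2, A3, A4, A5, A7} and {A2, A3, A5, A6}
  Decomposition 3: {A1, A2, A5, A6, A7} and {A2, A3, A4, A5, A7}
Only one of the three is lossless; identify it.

Decomposition 3

Decomposition 1: common = {A2, A3}, closure = {A2, A3, A5} → lossy.
Decomposition 2: common = {A2, A3, A5}, closure = {A2, A3, A5} → lossy.
Decomposition 3: common = {A2, A5, A7}, closure = {A2, A3, A4, A5, A7} → lossless.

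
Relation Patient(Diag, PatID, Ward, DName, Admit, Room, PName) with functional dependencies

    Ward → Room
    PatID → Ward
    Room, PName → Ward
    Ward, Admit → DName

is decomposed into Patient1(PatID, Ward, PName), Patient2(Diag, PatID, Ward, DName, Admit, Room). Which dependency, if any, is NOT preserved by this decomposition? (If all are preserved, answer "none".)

Room, PName → Ward

Check Room, PName → Ward: no single fragment contains all of {Ward, Room, PName}, and the restricted closure of {Room, PName} across the fragments never reaches {Ward}.
Ward → Room is preserved.
PatID → Ward is preserved.
Ward, Admit → DName is preserved.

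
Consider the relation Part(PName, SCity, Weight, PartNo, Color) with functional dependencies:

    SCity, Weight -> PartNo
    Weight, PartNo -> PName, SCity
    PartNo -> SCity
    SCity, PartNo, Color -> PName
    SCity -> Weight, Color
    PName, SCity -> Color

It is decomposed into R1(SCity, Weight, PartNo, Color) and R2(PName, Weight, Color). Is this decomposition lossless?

No

Common attributes: R1 ∩ R2 = {Weight, Color}.
No dependency enlarges {Weight, Color}, so (Weight, Color)⁺ = {Weight, Color}.
The closure contains neither all of R1 = {SCity, Weight, PartNo, Color} nor all of R2 = {PName, Weight, Color}, so the common attributes are not a superkey of either fragment. The join is lossy.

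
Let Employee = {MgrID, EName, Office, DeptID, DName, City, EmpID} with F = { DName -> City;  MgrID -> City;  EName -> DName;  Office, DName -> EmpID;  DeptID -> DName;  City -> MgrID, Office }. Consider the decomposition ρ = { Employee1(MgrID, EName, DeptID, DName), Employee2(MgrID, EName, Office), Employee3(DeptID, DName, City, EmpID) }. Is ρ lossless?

Chase test. Columns are MgrID, EName, Office, DeptID, DName, City, EmpID; row i has aⱼ where attribute j ∈ Employeei, else bᵢⱼ.
Initial tableau (one row per fragment):
  row 1: a1 a2 b13 a4 a5 b16 b17
  row 2: a1 a2 a3 b24 b25 b26 b27
  row 3: b31 b32 b33 a4 a5 a6 a7
Rows 1 and 3 agree on DName; apply DName→City and equate their City entries.
Rows 1 and 2 agree on MgrID; apply MgrID→City and equate their City entries.
Rows 1 and 2 agree on EName; apply EName→DName and equate their DName entries.
Rows 1 and 2 agree on City; apply City→MgrID, Office and equate their MgrID, Office entries.
Rows 1 and 3 agree on City; apply City→MgrID, Office and equate their MgrID, Office entries.
Rows 1 and 2 agree on Office, DName; apply Office, DName→EmpID and equate their EmpID entries.
Rows 1 and 3 agree on Office, DName; apply Office, DName→EmpID and equate their EmpID entries.
Row 1 is now all distinguished symbols — the join is lossless.

Yes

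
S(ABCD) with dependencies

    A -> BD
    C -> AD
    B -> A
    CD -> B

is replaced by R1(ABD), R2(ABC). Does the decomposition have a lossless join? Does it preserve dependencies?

Lossless test: (AB)⁺ = {ABD}, which contains all of one fragment — lossless.
Dependency preservation: C → AD; CD → B are not contained in any single fragment, but the restricted closure of each left-hand side across the fragments still reaches the right-hand side; the remaining FDs each lie inside some fragment. All dependencies are preserved.

lossless and dependency-preserving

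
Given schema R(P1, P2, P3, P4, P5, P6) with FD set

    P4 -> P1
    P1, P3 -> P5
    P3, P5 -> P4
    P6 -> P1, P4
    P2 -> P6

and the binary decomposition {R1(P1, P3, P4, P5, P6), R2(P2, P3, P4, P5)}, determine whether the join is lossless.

Common attributes: R1 ∩ R2 = {P3, P4, P5}.
Closure of {P3, P4, P5}: P4 → P1 applies, adding P1. So (P3, P4, P5)⁺ = {P1, P3, P4, P5}.
The closure contains neither all of R1 = {P1, P3, P4, P5, P6} nor all of R2 = {P2, P3, P4, P5}, so the common attributes are not a superkey of either fragment. The join is lossy.

No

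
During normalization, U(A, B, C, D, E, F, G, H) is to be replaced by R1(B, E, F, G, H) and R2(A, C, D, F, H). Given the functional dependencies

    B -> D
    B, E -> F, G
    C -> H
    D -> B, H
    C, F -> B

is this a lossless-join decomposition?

No

Common attributes: R1 ∩ R2 = {F, H}.
No dependency enlarges {F, H}, so (F, H)⁺ = {F, H}.
The closure contains neither all of R1 = {B, E, F, G, H} nor all of R2 = {A, C, D, F, H}, so the common attributes are not a superkey of either fragment. The join is lossy.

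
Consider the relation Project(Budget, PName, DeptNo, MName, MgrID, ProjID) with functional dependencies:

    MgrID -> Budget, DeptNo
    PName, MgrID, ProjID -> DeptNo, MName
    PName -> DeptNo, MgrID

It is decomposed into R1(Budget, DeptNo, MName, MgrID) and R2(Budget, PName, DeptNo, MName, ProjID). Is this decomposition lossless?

No

Common attributes: R1 ∩ R2 = {Budget, DeptNo, MName}.
No dependency enlarges {Budget, DeptNo, MName}, so (Budget, DeptNo, MName)⁺ = {Budget, DeptNo, MName}.
The closure contains neither all of R1 = {Budget, DeptNo, MName, MgrID} nor all of R2 = {Budget, PName, DeptNo, MName, ProjID}, so the common attributes are not a superkey of either fragment. The join is lossy.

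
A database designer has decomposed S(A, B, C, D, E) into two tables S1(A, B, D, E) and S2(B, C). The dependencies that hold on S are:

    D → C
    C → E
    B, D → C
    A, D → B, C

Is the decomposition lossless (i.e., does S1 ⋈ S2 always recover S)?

No

Common attributes: S1 ∩ S2 = {B}.
No dependency enlarges {B}, so (B)⁺ = {B}.
The closure contains neither all of S1 = {A, B, D, E} nor all of S2 = {B, C}, so the common attributes are not a superkey of either fragment. The join is lossy.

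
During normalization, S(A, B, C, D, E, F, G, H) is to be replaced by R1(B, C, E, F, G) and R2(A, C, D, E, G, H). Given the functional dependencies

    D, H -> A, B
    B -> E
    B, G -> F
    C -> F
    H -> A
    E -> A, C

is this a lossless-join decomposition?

Common attributes: R1 ∩ R2 = {C, E, G}.
Closure of {C, E, G}: C → F applies, adding F; E → A, C applies, adding A. So (C, E, G)⁺ = {A, C, E, F, G}.
The closure contains neither all of R1 = {B, C, E, F, G} nor all of R2 = {A, C, D, E, G, H}, so the common attributes are not a superkey of either fragment. The join is lossy.

No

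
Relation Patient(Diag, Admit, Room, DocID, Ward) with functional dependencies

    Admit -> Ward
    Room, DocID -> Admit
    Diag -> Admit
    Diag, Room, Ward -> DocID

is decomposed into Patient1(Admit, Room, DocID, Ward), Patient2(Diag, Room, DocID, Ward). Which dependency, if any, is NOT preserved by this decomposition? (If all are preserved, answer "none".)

Diag -> Admit

Check Diag → Admit: no single fragment contains all of {Diag, Admit}, and the restricted closure of {Diag} across the fragments never reaches {Admit}.
Admit → Ward is preserved.
Room, DocID → Admit is preserved.
Diag, Room, Ward → DocID is preserved.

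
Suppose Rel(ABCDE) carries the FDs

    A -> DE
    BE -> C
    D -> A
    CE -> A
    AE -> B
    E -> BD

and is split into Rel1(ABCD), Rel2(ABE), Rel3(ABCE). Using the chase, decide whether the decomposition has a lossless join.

Yes

Chase test. Columns are ABCDE; row i has aⱼ where attribute j ∈ Reli, else bᵢⱼ.
Initial tableau (one row per fragment):
  row 1: a1 a2 a3 a4 b15
  row 2: a1 a2 b23 b24 a5
  row 3: a1 a2 a3 b34 a5
Rows 1 and 2 agree on A; apply A→DE and equate their DE entries.
Rows 1 and 3 agree on A; apply A→DE and equate their DE entries.
Rows 1 and 2 agree on BE; apply BE→C and equate their C entries.
Row 1 is now all distinguished symbols — the join is lossless.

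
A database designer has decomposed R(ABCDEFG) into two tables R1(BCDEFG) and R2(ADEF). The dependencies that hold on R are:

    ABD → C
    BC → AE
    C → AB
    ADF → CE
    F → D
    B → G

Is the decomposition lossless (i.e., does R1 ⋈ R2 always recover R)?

No

Common attributes: R1 ∩ R2 = {DEF}.
No dependency enlarges {DEF}, so (DEF)⁺ = {DEF}.
The closure contains neither all of R1 = {BCDEFG} nor all of R2 = {ADEF}, so the common attributes are not a superkey of either fragment. The join is lossy.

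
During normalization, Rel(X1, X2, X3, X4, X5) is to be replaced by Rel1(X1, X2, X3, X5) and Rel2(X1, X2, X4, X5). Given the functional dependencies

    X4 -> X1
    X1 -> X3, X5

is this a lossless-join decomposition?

Yes

Common attributes: Rel1 ∩ Rel2 = {X1, X2, X5}.
Closure of {X1, X2, X5}: X1 → X3, X5 applies, adding X3. So (X1, X2, X5)⁺ = {X1, X2, X3, X5}.
This closure contains every attribute of Rel1, so Rel1 ∩ Rel2 → Rel1. The join is lossless.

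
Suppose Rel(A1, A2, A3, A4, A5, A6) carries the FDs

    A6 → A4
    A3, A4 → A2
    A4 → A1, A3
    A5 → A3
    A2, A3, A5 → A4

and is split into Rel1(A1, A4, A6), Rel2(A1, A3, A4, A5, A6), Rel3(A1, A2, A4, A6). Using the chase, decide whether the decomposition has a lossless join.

Yes

Chase test. Columns are A1, A2, A3, A4, A5, A6; row i has aⱼ where attribute j ∈ Reli, else bᵢⱼ.
Initial tableau (one row per fragment):
  row 1: a1 b12 b13 a4 b15 a6
  row 2: a1 b22 a3 a4 a5 a6
  row 3: a1 a2 b33 a4 b35 a6
Rows 1 and 2 agree on A4; apply A4→A1, A3 and equate their A1, A3 entries.
Rows 1 and 3 agree on A4; apply A4→A1, A3 and equate their A1, A3 entries.
Rows 1 and 2 agree on A3, A4; apply A3, A4→A2 and equate their A2 entries.
Rows 1 and 3 agree on A3, A4; apply A3, A4→A2 and equate their A2 entries.
Row 2 is now all distinguished symbols — the join is lossless.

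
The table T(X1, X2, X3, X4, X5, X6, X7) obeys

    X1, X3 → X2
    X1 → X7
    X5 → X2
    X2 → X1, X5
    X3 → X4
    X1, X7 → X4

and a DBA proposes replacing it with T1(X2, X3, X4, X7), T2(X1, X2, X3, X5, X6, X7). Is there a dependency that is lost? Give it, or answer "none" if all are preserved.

Check X1, X7 → X4: no single fragment contains all of {X1, X4, X7}, and the restricted closure of {X1, X7} across the fragments never reaches {X4}.
X1, X3 → X2 is preserved.
X1 → X7 is preserved.
X5 → X2 is preserved.
X2 → X1, X5 is preserved.
X3 → X4 is preserved.

X1, X7 → X4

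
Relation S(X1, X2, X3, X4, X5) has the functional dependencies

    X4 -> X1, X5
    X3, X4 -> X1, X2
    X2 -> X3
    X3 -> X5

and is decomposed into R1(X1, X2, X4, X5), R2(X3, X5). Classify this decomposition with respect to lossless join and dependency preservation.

lossy and not dependency-preserving

Lossless test: (X5)⁺ = {X5}, which is a superkey of neither fragment — lossy.
Dependency preservation: the restricted closure of {X3, X4} across the fragments never reaches {X1, X2}, so X3, X4 → X1, X2 cannot be enforced without a join — not preserved.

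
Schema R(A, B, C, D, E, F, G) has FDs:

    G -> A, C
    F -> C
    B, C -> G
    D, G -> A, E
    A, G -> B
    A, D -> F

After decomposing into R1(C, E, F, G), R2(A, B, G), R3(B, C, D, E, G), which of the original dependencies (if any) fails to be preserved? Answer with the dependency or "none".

Check A, D → F: no single fragment contains all of {A, D, F}, and the restricted closure of {A, D} across the fragments never reaches {F}.
G → A, C is preserved.
F → C is preserved.
B, C → G is preserved.
D, G → A, E is preserved.
A, G → B is preserved.

A, D -> F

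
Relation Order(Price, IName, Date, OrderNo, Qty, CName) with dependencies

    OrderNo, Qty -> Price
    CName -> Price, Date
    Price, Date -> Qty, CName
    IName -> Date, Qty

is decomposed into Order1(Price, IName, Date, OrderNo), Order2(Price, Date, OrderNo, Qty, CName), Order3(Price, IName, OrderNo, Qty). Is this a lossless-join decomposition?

Yes

Chase test. Columns are Price, IName, Date, OrderNo, Qty, CName; row i has aⱼ where attribute j ∈ Orderi, else bᵢⱼ.
Initial tableau (one row per fragment):
  row 1: a1 a2 a3 a4 b15 b16
  row 2: a1 b22 a3 a4 a5 a6
  row 3: a1 a2 b33 a4 a5 b36
Rows 1 and 2 agree on Price, Date; apply Price, Date→Qty, CName and equate their Qty, CName entries.
Rows 1 and 3 agree on IName; apply IName→Date, Qty and equate their Date, Qty entries.
Rows 1 and 3 agree on Price, Date; apply Price, Date→Qty, CName and equate their Qty, CName entries.
Row 1 is now all distinguished symbols — the join is lossless.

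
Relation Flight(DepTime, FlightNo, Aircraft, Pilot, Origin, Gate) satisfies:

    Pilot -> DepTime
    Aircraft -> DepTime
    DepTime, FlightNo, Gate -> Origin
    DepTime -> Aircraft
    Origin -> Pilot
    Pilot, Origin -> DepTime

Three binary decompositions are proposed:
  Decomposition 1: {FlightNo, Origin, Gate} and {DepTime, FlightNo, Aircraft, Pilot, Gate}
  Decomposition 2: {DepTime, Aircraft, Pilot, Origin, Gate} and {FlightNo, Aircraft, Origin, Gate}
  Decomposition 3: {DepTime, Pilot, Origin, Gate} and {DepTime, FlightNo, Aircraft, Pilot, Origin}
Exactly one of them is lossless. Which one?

Decomposition 2

Decomposition 1: common = {FlightNo, Gate}, closure = {FlightNo, Gate} → lossy.
Decomposition 2: common = {Aircraft, Origin, Gate}, closure = {DepTime, Aircraft, Pilot, Origin, Gate} → lossless.
Decomposition 3: common = {DepTime, Pilot, Origin}, closure = {DepTime, Aircraft, Pilot, Origin} → lossy.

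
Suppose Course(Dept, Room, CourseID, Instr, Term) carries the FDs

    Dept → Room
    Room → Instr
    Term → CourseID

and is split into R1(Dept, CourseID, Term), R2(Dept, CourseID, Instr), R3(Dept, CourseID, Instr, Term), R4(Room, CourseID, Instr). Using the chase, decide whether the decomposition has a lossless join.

No

Chase test. Columns are Dept, Room, CourseID, Instr, Term; row i has aⱼ where attribute j ∈ Ri, else bᵢⱼ.
Initial tableau (one row per fragment):
  row 1: a1 b12 a3 b14 a5
  row 2: a1 b22 a3 a4 b25
  row 3: a1 b32 a3 a4 a5
  row 4: b41 a2 a3 a4 b45
Rows 1 and 2 agree on Dept; apply Dept→Room and equate their Room entries.
Rows 1 and 3 agree on Dept; apply Dept→Room and equate their Room entries.
Rows 1 and 2 agree on Room; apply Room→Instr and equate their Instr entries.
No row becomes fully distinguished — the join is lossy.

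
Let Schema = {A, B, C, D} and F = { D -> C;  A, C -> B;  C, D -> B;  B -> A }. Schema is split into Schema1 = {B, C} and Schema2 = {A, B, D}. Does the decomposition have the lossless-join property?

No

Common attributes: Schema1 ∩ Schema2 = {B}.
Closure of {B}: B → A applies, adding A. So (B)⁺ = {A, B}.
The closure contains neither all of Schema1 = {B, C} nor all of Schema2 = {A, B, D}, so the common attributes are not a superkey of either fragment. The join is lossy.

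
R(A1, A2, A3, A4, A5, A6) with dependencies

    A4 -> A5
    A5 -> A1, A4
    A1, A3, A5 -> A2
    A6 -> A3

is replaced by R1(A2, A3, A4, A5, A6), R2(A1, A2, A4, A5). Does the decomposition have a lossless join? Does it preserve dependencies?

Lossless test: (A2, A4, A5)⁺ = {A1, A2, A4, A5}, which contains all of one fragment — lossless.
Dependency preservation: A1, A3, A5 → A2 is not contained in any single fragment, but the restricted closure of its left-hand side across the fragments still reaches the right-hand side; the remaining FDs each lie inside some fragment. All dependencies are preserved.

lossless and dependency-preserving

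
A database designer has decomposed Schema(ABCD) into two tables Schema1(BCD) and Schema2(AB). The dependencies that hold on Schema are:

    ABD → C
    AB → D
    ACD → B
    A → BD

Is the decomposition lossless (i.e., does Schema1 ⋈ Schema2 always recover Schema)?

No

Common attributes: Schema1 ∩ Schema2 = {B}.
No dependency enlarges {B}, so (B)⁺ = {B}.
The closure contains neither all of Schema1 = {BCD} nor all of Schema2 = {AB}, so the common attributes are not a superkey of either fragment. The join is lossy.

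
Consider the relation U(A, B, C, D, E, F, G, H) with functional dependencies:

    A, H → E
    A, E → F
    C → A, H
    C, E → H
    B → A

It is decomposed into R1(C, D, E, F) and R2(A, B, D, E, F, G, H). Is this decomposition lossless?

Common attributes: R1 ∩ R2 = {D, E, F}.
No dependency enlarges {D, E, F}, so (D, E, F)⁺ = {D, E, F}.
The closure contains neither all of R1 = {C, D, E, F} nor all of R2 = {A, B, D, E, F, G, H}, so the common attributes are not a superkey of either fragment. The join is lossy.

No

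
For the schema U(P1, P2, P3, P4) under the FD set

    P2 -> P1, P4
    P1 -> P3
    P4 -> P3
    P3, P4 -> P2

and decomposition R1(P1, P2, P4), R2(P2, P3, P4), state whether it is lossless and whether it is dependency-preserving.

lossless but not dependency-preserving

Lossless test: (P2, P4)⁺ = {P1, P2, P3, P4}, which contains all of one fragment — lossless.
Dependency preservation: the restricted closure of {P1} across the fragments never reaches {P3}, so P1 → P3 cannot be enforced without a join — not preserved.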